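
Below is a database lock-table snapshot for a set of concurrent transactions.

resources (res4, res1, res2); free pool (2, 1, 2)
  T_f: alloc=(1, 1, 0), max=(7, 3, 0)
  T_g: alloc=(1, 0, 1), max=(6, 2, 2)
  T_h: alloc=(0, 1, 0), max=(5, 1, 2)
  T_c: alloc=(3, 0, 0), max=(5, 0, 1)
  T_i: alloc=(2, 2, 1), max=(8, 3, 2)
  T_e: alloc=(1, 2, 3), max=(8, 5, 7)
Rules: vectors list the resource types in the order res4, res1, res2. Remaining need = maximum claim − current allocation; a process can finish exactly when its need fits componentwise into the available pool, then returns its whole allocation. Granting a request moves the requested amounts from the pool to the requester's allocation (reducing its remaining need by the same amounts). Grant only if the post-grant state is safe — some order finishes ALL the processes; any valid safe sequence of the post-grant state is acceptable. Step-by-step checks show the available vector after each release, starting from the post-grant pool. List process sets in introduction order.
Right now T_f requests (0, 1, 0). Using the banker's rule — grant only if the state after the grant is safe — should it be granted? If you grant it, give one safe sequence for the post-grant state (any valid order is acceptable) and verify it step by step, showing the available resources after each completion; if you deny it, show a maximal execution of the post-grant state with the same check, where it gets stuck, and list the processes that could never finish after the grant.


DENY. Granting would leave the state unsafe.
Key observation: after T_c, T_h the pool peaks at (5, 1, 2), and each blocked process is short somewhere: T_f on res4; T_g on res1; T_i on res4; T_e on res4, res1, res2.
After a pretend grant, a maximal execution: T_c, T_h — then nothing else fits. Verifying each step:
  pool = (2, 0, 2)
  T_c needs (2, 0, 1) <= (2, 0, 2) -> finishes; pool += (3, 0, 0) = (5, 0, 2)
  T_h needs (5, 0, 2) <= (5, 0, 2) -> finishes; pool += (0, 1, 0) = (5, 1, 2)
  T_f still needs (6, 1, 0) but only (5, 1, 2) is free — short on res4
  T_g still needs (5, 2, 1) but only (5, 1, 2) is free — short on res1
  T_i still needs (6, 1, 1) but only (5, 1, 2) is free — short on res4
  T_e still needs (7, 3, 4) but only (5, 1, 2) is free — short on res4, res1 and res2
Processes that could never finish after the grant: T_f, T_g, T_i and T_e.


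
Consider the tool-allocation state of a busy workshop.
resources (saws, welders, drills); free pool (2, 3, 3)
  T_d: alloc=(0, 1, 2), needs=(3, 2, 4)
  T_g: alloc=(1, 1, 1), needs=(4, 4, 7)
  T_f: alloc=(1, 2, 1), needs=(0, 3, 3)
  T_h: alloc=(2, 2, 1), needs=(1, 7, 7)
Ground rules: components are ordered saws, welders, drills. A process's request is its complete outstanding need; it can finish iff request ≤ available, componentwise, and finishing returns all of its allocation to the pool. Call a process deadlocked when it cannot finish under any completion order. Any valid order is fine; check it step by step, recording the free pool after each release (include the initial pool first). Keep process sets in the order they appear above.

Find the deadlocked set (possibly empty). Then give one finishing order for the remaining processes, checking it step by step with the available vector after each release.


Deadlocked: T_g and T_h.
Key observation: T_f, T_d can finish, but then (3, 6, 6) is all there is, and the blocked group's drills demands exceed it.
One completion order for the rest: T_f, T_d. Check, step by step:
  pool = (2, 3, 3)
  T_f needs (0, 3, 3) <= (2, 3, 3) -> finishes; pool += (1, 2, 1) = (3, 5, 4)
  T_d needs (3, 2, 4) <= (3, 5, 4) -> finishes; pool += (0, 1, 2) = (3, 6, 6)
The blocked processes can never fit:
  T_g still needs (4, 4, 7) but only (3, 6, 6) is free — short on saws and drills
  T_h still needs (1, 7, 7) but only (3, 6, 6) is free — short on welders and drills


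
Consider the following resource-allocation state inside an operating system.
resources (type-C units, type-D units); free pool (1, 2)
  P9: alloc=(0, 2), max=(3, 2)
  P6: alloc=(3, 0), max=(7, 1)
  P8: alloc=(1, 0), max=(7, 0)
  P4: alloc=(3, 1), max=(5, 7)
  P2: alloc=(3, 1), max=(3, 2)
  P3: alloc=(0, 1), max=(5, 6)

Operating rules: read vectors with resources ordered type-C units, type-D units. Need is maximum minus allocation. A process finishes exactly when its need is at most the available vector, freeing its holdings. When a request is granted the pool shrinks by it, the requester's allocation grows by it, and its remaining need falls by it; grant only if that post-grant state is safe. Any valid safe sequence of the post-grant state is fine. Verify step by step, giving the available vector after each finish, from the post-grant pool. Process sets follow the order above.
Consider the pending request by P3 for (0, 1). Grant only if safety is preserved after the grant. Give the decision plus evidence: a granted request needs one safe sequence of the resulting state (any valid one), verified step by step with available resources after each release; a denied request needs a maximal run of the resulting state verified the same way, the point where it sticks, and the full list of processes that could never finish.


GRANT — the state after the grant stays safe, e.g. via P2, P9, P6, P3, P8, P4.
Key observation: with (1, 1) left after the transfer, P2 can run at once — the state stays safe.
Check on the post-grant state, step by step:
  pool = (1, 1)
  P2 needs (0, 1) <= (1, 1) -> finishes; pool += (3, 1) = (4, 2)
  P9 needs (3, 0) <= (4, 2) -> finishes; pool += (0, 2) = (4, 4)
  P6 needs (4, 1) <= (4, 4) -> finishes; pool += (3, 0) = (7, 4)
  P3 needs (5, 4) <= (7, 4) -> finishes; pool += (0, 2) = (7, 6)
  P8 needs (6, 0) <= (7, 6) -> finishes; pool += (1, 0) = (8, 6)
  P4 needs (2, 6) <= (8, 6) -> finishes; pool += (3, 1) = (11, 7)


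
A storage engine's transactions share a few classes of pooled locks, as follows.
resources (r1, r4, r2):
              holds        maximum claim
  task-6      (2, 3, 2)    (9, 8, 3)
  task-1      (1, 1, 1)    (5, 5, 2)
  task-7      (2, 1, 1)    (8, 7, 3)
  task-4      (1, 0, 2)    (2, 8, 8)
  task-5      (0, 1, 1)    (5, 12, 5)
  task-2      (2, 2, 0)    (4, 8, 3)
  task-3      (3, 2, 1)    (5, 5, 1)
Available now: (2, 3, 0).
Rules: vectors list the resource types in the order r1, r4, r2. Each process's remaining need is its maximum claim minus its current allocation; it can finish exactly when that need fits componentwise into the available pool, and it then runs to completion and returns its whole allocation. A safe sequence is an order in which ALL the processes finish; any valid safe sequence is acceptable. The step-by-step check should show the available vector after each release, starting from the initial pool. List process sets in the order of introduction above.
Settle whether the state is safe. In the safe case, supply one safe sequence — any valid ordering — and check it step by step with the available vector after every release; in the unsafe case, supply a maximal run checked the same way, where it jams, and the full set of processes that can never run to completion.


SAFE, for example via the order task-3, task-1, task-7, task-2, task-6, task-5, task-4.
Key observation: reading the order forward, task-3 is the first process whose need (2, 3, 0) meets the free pool (2, 3, 0) exactly on a resource it requests.
Check, step by step:
  pool = (2, 3, 0)
  task-3: need (2, 3, 0) fits (2, 3, 0); releases (3, 2, 1), pool now (5, 5, 1)
  task-1: need (4, 4, 1) fits (5, 5, 1); releases (1, 1, 1), pool now (6, 6, 2)
  task-7: need (6, 6, 2) fits (6, 6, 2); releases (2, 1, 1), pool now (8, 7, 3)
  task-2: need (2, 6, 3) fits (8, 7, 3); releases (2, 2, 0), pool now (10, 9, 3)
  task-6: need (7, 5, 1) fits (10, 9, 3); releases (2, 3, 2), pool now (12, 12, 5)
  task-5: need (5, 11, 4) fits (12, 12, 5); releases (0, 1, 1), pool now (12, 13, 6)
  task-4: need (1, 8, 6) fits (12, 13, 6); releases (1, 0, 2), pool now (13, 13, 8)


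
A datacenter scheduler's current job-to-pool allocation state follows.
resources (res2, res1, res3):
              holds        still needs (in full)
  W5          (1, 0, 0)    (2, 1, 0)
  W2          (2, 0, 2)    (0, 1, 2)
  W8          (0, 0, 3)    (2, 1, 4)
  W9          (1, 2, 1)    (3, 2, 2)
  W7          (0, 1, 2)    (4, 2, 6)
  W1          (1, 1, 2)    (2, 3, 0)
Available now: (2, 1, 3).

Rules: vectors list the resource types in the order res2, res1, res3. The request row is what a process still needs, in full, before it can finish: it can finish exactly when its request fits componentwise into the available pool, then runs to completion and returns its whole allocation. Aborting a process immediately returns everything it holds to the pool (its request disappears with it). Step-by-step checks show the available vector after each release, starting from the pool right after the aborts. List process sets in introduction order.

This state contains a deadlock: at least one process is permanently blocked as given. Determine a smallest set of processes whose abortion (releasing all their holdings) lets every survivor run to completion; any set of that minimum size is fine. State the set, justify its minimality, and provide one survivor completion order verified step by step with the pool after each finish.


Minimum abort set: W1.
Key observation: the returned (1, 1, 2) from W1 is what brings W7 — unrunnable before, under any order — into play at step 2.
No smaller set exists: with zero aborts the deadlock remains.
One survivor order: W2, W7, W8, W9, W5. Step-by-step check (post-abort pool first):
  pool = (3, 2, 5)
  W2 needs (0, 1, 2) <= (3, 2, 5) -> finishes; pool += (2, 0, 2) = (5, 2, 7)
  W7 needs (4, 2, 6) <= (5, 2, 7) -> finishes; pool += (0, 1, 2) = (5, 3, 9)
  W8 needs (2, 1, 4) <= (5, 3, 9) -> finishes; pool += (0, 0, 3) = (5, 3, 12)
  W9 needs (3, 2, 2) <= (5, 3, 12) -> finishes; pool += (1, 2, 1) = (6, 5, 13)
  W5 needs (2, 1, 0) <= (6, 5, 13) -> finishes; pool += (1, 0, 0) = (7, 5, 13)


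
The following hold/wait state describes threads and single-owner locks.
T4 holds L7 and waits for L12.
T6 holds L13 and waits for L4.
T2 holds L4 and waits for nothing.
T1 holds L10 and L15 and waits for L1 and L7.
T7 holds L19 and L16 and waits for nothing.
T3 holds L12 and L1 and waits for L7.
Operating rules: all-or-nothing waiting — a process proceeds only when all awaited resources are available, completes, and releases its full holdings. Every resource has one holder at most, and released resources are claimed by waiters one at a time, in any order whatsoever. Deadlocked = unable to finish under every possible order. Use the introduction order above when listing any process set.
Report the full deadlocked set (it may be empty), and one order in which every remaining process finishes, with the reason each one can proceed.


The deadlocked set is T4, T1 and T3.
Key observation: the wait chain closes on itself along T4 -> T3 -> T4; T1 waits into the deadlock from upstream.
A valid finishing order for the others: T7, T2, T6.
Walking it through:
  T7: no waits; runs immediately, freeing L19 and L16
  T2: no waits; runs immediately, freeing L4
  T6 waits on L4 — all released -> runs and releases L13


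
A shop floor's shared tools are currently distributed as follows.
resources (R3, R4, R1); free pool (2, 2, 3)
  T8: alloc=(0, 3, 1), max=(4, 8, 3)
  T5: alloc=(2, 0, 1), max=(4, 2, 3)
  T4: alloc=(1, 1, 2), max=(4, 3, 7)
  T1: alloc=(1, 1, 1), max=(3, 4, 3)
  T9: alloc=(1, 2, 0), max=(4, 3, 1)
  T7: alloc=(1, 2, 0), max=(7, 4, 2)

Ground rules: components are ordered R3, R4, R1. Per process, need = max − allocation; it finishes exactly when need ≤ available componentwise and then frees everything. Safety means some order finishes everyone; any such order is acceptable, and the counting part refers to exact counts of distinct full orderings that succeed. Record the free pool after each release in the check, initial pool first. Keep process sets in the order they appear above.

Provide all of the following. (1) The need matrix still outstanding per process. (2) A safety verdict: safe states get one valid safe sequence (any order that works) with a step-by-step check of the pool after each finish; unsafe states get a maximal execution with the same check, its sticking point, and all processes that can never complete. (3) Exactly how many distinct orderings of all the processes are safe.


(1) Remaining need (order R3, R4, R1):
  T8: (4, 5, 2)
  T5: (2, 2, 2)
  T4: (3, 2, 5)
  T1: (2, 3, 2)
  T9: (3, 1, 1)
  T7: (6, 2, 2)
(2) SAFE — a valid safe sequence is T5, T9, T1, T8, T7, T4.
Key observation: the order's first zero-slack moment is T5 ((2, 2, 2) needed, (2, 2, 3) free — a requested resource with nothing to spare).
Walking it through:
  pool = (2, 2, 3)
  T5 needs (2, 2, 2) <= (2, 2, 3) -> finishes; pool += (2, 0, 1) = (4, 2, 4)
  T9 needs (3, 1, 1) <= (4, 2, 4) -> finishes; pool += (1, 2, 0) = (5, 4, 4)
  T1 needs (2, 3, 2) <= (5, 4, 4) -> finishes; pool += (1, 1, 1) = (6, 5, 5)
  T8 needs (4, 5, 2) <= (6, 5, 5) -> finishes; pool += (0, 3, 1) = (6, 8, 6)
  T7 needs (6, 2, 2) <= (6, 8, 6) -> finishes; pool += (1, 2, 0) = (7, 10, 6)
  T4 needs (3, 2, 5) <= (7, 10, 6) -> finishes; pool += (1, 1, 2) = (8, 11, 8)
(3) Precisely 6 of the possible complete orderings are safe sequences.


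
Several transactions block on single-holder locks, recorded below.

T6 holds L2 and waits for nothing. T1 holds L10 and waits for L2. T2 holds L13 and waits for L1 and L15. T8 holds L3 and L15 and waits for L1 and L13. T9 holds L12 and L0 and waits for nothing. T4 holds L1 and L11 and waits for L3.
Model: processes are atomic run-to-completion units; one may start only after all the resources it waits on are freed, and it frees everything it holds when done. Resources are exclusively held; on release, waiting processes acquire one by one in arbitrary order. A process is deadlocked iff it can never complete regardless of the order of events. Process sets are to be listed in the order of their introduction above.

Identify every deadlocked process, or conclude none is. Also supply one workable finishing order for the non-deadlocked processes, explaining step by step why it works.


The deadlocked set is T2, T8 and T4.
Key observation: T2 -> T8 -> T2 is a circular wait — nothing in it can go first; T4 is caught in further circular waits.
One completion order for the rest: T6, T1, T9.
Step-by-step check:
  T6: no waits; runs immediately, freeing L2
  run T1 (all its waits — L2 — are resolved); releases L10
  T9: no waits; runs immediately, freeing L12 and L0


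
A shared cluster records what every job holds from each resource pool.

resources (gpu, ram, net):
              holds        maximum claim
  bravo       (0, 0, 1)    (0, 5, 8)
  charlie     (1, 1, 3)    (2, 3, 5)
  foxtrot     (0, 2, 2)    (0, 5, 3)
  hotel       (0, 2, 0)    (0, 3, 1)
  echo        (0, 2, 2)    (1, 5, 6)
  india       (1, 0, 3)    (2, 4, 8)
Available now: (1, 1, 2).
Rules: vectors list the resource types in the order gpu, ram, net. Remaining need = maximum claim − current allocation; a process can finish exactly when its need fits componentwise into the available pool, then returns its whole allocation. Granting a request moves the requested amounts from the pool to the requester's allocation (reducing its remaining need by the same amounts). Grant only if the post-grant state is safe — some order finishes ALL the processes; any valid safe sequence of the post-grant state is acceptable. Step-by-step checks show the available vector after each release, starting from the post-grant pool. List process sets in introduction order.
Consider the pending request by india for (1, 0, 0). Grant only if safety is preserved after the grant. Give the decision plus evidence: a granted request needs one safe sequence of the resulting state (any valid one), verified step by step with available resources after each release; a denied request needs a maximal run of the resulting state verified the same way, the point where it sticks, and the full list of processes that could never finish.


DENY. Granting would leave the state unsafe.
Key observation: after hotel, foxtrot the pool peaks at (0, 5, 4), and each blocked process is short somewhere: bravo on net; charlie on gpu; echo on gpu; india on net.
After a pretend grant, a maximal execution: hotel, foxtrot — then nothing else fits. Verifying each step:
  pool = (0, 1, 2)
  hotel: need (0, 1, 1) fits (0, 1, 2); releases (0, 2, 0), pool now (0, 3, 2)
  foxtrot: need (0, 3, 1) fits (0, 3, 2); releases (0, 2, 2), pool now (0, 5, 4)
  blocked: bravo wants (0, 5, 7), pool (0, 5, 4) — not enough net
  blocked: charlie wants (1, 2, 2), pool (0, 5, 4) — not enough gpu
  blocked: echo wants (1, 3, 4), pool (0, 5, 4) — not enough gpu
  blocked: india wants (0, 4, 5), pool (0, 5, 4) — not enough net
Post-grant, the permanently blocked set is bravo, charlie, echo and india.


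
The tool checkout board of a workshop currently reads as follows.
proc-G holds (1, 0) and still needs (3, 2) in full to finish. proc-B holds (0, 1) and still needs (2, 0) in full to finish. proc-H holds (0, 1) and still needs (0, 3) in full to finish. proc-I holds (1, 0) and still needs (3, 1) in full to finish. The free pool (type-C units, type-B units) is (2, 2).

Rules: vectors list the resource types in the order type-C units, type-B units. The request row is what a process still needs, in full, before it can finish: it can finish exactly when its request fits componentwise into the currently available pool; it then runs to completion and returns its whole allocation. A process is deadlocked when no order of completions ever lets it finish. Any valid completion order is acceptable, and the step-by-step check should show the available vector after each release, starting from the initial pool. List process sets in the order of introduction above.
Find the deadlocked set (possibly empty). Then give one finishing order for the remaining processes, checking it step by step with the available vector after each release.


Deadlocked: proc-G and proc-I.
Key observation: no order helps: past proc-B, proc-H, the free pool tops out at (2, 4), below what each blocked process needs in type-C units.
The rest can finish in the order proc-B, proc-H. Verifying each step:
  pool = (2, 2)
  proc-B: need (2, 0) fits (2, 2); releases (0, 1), pool now (2, 3)
  proc-H: need (0, 3) fits (2, 3); releases (0, 1), pool now (2, 4)
The stuck group stays short no matter what:
  blocked: proc-G wants (3, 2), pool (2, 4) — not enough type-C units
  blocked: proc-I wants (3, 1), pool (2, 4) — not enough type-C units


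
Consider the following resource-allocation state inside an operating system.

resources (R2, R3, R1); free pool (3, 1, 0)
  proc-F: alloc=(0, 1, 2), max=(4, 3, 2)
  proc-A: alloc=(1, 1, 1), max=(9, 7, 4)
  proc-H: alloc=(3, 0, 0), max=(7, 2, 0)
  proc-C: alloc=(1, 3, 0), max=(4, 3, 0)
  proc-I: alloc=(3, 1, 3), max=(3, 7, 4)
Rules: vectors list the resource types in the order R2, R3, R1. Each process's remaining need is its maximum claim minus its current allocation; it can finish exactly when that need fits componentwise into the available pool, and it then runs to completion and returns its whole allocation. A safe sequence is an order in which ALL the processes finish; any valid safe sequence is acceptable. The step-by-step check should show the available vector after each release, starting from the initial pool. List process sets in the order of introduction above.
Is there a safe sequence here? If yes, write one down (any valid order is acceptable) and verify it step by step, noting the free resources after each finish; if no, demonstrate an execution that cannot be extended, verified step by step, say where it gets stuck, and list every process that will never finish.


UNSAFE — no complete ordering exists.
Key observation: the pool after proc-C, proc-F, proc-H is (7, 5, 2); every surviving request exceeds it in R3, so progress ends there.
Going as far as possible: proc-C, proc-F, proc-H; after that, nothing fits. Verifying each step:
  pool = (3, 1, 0)
  proc-C needs (3, 0, 0) <= (3, 1, 0) -> finishes; pool += (1, 3, 0) = (4, 4, 0)
  proc-F needs (4, 2, 0) <= (4, 4, 0) -> finishes; pool += (0, 1, 2) = (4, 5, 2)
  proc-H needs (4, 2, 0) <= (4, 5, 2) -> finishes; pool += (3, 0, 0) = (7, 5, 2)
  proc-A cannot run: need (8, 6, 3) vs free (7, 5, 2) (insufficient R2, R3 and R1)
  proc-I cannot run: need (0, 6, 1) vs free (7, 5, 2) (insufficient R3)
Never able to finish: proc-A and proc-I.


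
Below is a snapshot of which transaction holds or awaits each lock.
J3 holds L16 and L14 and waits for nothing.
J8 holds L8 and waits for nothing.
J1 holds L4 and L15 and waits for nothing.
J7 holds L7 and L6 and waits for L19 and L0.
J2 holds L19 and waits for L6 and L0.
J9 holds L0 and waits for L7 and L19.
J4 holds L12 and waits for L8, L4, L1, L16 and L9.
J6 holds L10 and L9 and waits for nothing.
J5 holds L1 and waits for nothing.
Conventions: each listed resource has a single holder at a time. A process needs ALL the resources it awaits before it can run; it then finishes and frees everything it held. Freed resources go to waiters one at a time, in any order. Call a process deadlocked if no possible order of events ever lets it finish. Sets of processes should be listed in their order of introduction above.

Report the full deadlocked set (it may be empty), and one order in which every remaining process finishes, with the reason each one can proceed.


Deadlocked set: J7, J2 and J9.
Key observation: the loop J7 -> J2 -> J7 blocks itself forever; J9 is caught in further circular waits.
A valid finishing order for the others: J6, J5, J1, J3, J8, J4.
Walking it through:
  J6: no waits; runs immediately, freeing L10 and L9
  J5: no waits; runs immediately, freeing L1
  J1: no waits; runs immediately, freeing L4 and L15
  J3: no waits; runs immediately, freeing L16 and L14
  J8: no waits; runs immediately, freeing L8
  J4 waits on L8, L4, L1, L16 and L9 — all released -> runs and releases L12


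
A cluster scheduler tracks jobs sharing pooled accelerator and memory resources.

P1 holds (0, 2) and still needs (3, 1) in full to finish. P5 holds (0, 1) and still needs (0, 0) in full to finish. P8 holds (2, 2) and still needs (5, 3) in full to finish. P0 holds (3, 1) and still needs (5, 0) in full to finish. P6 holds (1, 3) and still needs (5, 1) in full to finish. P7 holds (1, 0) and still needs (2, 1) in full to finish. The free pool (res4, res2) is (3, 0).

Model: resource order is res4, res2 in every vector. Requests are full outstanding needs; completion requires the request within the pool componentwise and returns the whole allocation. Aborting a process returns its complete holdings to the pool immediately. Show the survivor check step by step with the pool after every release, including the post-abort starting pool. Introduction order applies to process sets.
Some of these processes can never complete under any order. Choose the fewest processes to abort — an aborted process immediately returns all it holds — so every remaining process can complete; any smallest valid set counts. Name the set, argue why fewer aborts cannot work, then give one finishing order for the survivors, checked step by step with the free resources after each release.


Abort P6.
Key observation: the deadlocked P8 becomes finishable only because P6 released (1, 3); it completes at step 2 below.
Why nothing smaller works: aborting no one leaves the state deadlocked as given.
The survivors complete as P7, P8, P0, P5, P1. Step-by-step check (starting from the post-abort pool):
  pool = (4, 3)
  P7: need (2, 1) fits (4, 3); releases (1, 0), pool now (5, 3)
  P8: need (5, 3) fits (5, 3); releases (2, 2), pool now (7, 5)
  P0: need (5, 0) fits (7, 5); releases (3, 1), pool now (10, 6)
  P5: need (0, 0) fits (10, 6); releases (0, 1), pool now (10, 7)
  P1: need (3, 1) fits (10, 7); releases (0, 2), pool now (10, 9)


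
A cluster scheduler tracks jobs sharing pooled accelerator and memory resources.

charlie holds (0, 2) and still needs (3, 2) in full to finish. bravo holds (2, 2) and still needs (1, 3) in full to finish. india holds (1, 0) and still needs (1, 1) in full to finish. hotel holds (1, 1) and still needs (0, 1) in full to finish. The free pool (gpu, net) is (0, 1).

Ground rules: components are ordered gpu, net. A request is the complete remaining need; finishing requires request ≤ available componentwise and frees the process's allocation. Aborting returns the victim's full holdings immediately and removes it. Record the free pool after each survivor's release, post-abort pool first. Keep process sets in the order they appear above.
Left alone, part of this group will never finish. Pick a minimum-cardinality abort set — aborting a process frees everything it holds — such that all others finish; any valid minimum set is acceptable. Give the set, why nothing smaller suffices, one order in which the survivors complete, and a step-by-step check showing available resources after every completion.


The answer: abort charlie.
Key observation: before aborting charlie, bravo was permanently blocked — no order could ever run it; afterwards it completes at step 2.
No smaller set exists: with zero aborts the deadlock remains.
The survivors complete as hotel, bravo, india. Walking it through (starting from the post-abort pool):
  pool = (0, 3)
  hotel: need (0, 1) fits (0, 3); releases (1, 1), pool now (1, 4)
  bravo: need (1, 3) fits (1, 4); releases (2, 2), pool now (3, 6)
  india: need (1, 1) fits (3, 6); releases (1, 0), pool now (4, 6)


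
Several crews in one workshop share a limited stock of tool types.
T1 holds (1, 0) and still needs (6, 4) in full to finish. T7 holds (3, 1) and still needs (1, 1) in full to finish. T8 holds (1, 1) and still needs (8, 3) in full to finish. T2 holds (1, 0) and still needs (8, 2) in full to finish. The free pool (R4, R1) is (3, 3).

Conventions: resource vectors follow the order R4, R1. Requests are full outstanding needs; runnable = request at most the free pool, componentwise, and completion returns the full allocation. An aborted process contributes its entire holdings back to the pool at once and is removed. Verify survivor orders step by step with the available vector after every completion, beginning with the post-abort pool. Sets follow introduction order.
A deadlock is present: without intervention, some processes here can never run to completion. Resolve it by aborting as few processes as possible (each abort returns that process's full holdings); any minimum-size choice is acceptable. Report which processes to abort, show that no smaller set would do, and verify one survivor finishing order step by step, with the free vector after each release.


Minimum abort set: T8.
Key observation: the returned (1, 1) from T8 is what brings T2 — unrunnable before, under any order — into play at step 3.
No smaller set exists: with zero aborts the deadlock remains.
One survivor order: T7, T1, T2. Check, step by step (post-abort pool first):
  pool = (4, 4)
  T7 needs (1, 1) <= (4, 4) -> finishes; pool += (3, 1) = (7, 5)
  T1 needs (6, 4) <= (7, 5) -> finishes; pool += (1, 0) = (8, 5)
  T2 needs (8, 2) <= (8, 5) -> finishes; pool += (1, 0) = (9, 5)


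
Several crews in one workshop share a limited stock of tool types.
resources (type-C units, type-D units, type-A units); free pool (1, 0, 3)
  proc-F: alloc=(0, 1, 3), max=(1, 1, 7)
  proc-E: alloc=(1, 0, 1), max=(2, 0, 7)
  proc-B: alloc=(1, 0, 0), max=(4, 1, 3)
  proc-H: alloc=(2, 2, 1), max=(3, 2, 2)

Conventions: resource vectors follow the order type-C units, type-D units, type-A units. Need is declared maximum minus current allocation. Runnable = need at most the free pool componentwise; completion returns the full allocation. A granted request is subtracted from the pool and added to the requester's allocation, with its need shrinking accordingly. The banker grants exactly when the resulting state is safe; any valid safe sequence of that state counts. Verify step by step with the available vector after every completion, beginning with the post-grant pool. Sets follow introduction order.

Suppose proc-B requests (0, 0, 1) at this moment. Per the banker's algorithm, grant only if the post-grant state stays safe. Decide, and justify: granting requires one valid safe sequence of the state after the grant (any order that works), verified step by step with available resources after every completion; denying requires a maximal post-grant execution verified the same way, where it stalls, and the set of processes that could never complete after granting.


GRANT — the state after the grant stays safe, e.g. via proc-H, proc-B, proc-F, proc-E.
Key observation: (1, 0, 2) free after granting still covers proc-H first, and each release covers the next.
Verifying the post-grant state step by step:
  pool = (1, 0, 2)
  run proc-H (needs (1, 0, 1), free (1, 0, 2)); after release of (2, 2, 1) the pool is (3, 2, 3)
  run proc-B (needs (3, 1, 2), free (3, 2, 3)); after release of (1, 0, 1) the pool is (4, 2, 4)
  run proc-F (needs (1, 0, 4), free (4, 2, 4)); after release of (0, 1, 3) the pool is (4, 3, 7)
  run proc-E (needs (1, 0, 6), free (4, 3, 7)); after release of (1, 0, 1) the pool is (5, 3, 8)


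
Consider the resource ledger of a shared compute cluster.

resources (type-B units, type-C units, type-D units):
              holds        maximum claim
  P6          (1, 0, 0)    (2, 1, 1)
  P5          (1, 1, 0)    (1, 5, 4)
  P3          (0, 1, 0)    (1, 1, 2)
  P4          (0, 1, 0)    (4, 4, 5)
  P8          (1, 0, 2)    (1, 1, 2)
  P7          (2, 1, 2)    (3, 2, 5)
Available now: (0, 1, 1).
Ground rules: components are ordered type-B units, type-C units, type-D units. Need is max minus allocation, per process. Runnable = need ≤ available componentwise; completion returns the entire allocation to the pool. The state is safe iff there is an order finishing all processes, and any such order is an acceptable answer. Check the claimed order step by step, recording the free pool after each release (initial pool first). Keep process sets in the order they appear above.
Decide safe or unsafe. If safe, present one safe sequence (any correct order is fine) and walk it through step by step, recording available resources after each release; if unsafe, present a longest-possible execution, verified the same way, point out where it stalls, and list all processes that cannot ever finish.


SAFE, for example via the order P8, P3, P6, P7, P4, P5.
Key observation: at P8 the run first touches a limit — (0, 1, 0) against (0, 1, 1), exact on a resource it actually requests.
Step-by-step check:
  pool = (0, 1, 1)
  run P8 (needs (0, 1, 0), free (0, 1, 1)); after release of (1, 0, 2) the pool is (1, 1, 3)
  run P3 (needs (1, 0, 2), free (1, 1, 3)); after release of (0, 1, 0) the pool is (1, 2, 3)
  run P6 (needs (1, 1, 1), free (1, 2, 3)); after release of (1, 0, 0) the pool is (2, 2, 3)
  run P7 (needs (1, 1, 3), free (2, 2, 3)); after release of (2, 1, 2) the pool is (4, 3, 5)
  run P4 (needs (4, 3, 5), free (4, 3, 5)); after release of (0, 1, 0) the pool is (4, 4, 5)
  run P5 (needs (0, 4, 4), free (4, 4, 5)); after release of (1, 1, 0) the pool is (5, 5, 5)


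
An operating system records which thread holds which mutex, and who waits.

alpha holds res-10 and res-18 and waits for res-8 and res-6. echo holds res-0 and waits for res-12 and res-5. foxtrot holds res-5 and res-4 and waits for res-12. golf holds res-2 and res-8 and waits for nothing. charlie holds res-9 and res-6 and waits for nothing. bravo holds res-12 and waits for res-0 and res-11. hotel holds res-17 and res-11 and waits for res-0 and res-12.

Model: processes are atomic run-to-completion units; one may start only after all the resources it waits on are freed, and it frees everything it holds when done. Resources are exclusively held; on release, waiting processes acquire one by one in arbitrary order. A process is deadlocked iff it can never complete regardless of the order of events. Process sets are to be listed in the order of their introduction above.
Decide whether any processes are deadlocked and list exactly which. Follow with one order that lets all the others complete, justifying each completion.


Deadlocked set: echo, foxtrot, bravo and hotel.
Key observation: the waits loop around echo -> foxtrot -> bravo -> echo with no way out; hotel is caught in further circular waits.
The rest can finish in the order charlie, golf, alpha.
Step-by-step check:
  run charlie (it waits on nothing); releases res-9 and res-6
  run golf (it waits on nothing); releases res-2 and res-8
  alpha waits on res-8 and res-6 — all released -> runs and releases res-10 and res-18


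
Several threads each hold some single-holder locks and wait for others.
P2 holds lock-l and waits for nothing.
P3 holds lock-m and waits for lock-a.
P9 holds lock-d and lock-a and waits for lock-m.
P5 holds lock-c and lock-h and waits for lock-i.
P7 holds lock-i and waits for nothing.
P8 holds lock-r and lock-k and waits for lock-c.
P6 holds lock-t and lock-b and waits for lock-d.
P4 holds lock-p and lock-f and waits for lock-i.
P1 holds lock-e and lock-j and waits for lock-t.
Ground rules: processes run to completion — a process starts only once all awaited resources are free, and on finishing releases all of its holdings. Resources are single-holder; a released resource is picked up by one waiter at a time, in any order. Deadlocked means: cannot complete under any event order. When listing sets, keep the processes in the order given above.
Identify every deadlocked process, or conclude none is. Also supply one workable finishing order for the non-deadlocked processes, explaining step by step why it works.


The deadlocked set is P3, P9, P6 and P1.
Key observation: the waits loop around P3 -> P9 -> P3 with no way out; P6 and P1 wait into the deadlock from upstream.
The rest can finish in the order P2, P7, P4, P5, P8.
Verifying each step:
  P2: no waits; runs immediately, freeing lock-l
  P7: no waits; runs immediately, freeing lock-i
  P4: everything it awaited (lock-i) is free; runs, freeing lock-p and lock-f
  P5: everything it awaited (lock-i) is free; runs, freeing lock-c and lock-h
  P8: everything it awaited (lock-c) is free; runs, freeing lock-r and lock-k


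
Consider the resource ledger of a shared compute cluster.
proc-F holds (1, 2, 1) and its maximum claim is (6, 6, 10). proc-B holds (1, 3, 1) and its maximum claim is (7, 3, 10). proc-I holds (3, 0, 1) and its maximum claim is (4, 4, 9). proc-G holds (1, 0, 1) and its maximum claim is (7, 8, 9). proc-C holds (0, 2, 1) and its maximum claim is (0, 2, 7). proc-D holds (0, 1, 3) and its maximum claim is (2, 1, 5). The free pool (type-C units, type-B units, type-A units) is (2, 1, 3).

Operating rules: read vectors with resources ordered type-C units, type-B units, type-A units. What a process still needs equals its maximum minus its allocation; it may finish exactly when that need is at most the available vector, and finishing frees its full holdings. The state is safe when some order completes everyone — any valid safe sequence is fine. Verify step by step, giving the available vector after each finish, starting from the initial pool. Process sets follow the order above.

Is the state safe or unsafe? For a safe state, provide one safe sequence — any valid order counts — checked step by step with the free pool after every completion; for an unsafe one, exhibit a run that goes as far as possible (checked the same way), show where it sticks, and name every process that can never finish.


UNSAFE.
Key observation: proc-D, proc-C can finish, but then (2, 4, 7) is all there is, and the blocked group's type-A units demands exceed it.
A maximal execution: proc-D, proc-C — then nothing else fits. Check, step by step:
  pool = (2, 1, 3)
  run proc-D (needs (2, 0, 2), free (2, 1, 3)); after release of (0, 1, 3) the pool is (2, 2, 6)
  run proc-C (needs (0, 0, 6), free (2, 2, 6)); after release of (0, 2, 1) the pool is (2, 4, 7)
  blocked: proc-F wants (5, 4, 9), pool (2, 4, 7) — not enough type-C units and type-A units
  blocked: proc-B wants (6, 0, 9), pool (2, 4, 7) — not enough type-C units and type-A units
  blocked: proc-I wants (1, 4, 8), pool (2, 4, 7) — not enough type-A units
  blocked: proc-G wants (6, 8, 8), pool (2, 4, 7) — not enough type-C units, type-B units and type-A units
Never able to finish: proc-F, proc-B, proc-I and proc-G.


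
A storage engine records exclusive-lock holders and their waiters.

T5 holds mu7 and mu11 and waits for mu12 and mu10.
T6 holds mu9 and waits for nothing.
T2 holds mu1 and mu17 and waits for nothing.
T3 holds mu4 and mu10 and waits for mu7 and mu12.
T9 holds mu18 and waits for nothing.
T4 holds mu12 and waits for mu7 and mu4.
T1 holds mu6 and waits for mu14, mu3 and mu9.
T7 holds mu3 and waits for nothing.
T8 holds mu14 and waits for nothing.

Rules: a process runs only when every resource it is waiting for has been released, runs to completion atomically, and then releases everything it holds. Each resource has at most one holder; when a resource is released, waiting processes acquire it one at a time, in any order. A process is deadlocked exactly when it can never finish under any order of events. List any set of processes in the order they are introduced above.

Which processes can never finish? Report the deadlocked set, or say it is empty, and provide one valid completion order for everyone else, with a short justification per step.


Deadlocked: T5, T3 and T4.
Key observation: along T5 -> T3 -> T5, each member waits on what the next one holds — a deadlock; T4 is caught in further circular waits.
A valid finishing order for the others: T6, T7, T8, T9, T2, T1.
Step-by-step check:
  run T6 (it waits on nothing); releases mu9
  run T7 (it waits on nothing); releases mu3
  run T8 (it waits on nothing); releases mu14
  run T9 (it waits on nothing); releases mu18
  run T2 (it waits on nothing); releases mu1 and mu17
  T1: everything it awaited (mu14, mu3 and mu9) is free; runs, freeing mu6


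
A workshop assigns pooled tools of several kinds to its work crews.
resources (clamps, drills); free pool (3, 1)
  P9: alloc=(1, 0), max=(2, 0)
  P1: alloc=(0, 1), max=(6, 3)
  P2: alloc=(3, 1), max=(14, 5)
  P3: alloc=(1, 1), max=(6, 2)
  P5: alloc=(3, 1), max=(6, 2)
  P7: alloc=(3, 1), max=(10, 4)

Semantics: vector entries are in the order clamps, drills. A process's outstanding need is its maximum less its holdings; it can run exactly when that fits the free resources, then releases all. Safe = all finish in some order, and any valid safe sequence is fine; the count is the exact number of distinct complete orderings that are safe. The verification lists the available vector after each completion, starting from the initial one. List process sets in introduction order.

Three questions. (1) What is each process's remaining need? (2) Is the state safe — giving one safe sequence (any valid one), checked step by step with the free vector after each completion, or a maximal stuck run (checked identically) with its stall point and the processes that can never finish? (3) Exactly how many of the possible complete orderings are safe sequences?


(1) Remaining need (order clamps, drills):
  P9: (1, 0)
  P1: (6, 2)
  P2: (11, 4)
  P3: (5, 1)
  P5: (3, 1)
  P7: (7, 3)
(2) The state is SAFE; one workable sequence: P5, P3, P1, P7, P9, P2.
Key observation: P5 is the earliest step where a requested resource binds exactly: need (3, 1), pool (3, 1) at its turn.
Verifying each step:
  pool = (3, 1)
  P5: need (3, 1) fits (3, 1); releases (3, 1), pool now (6, 2)
  P3: need (5, 1) fits (6, 2); releases (1, 1), pool now (7, 3)
  P1: need (6, 2) fits (7, 3); releases (0, 1), pool now (7, 4)
  P7: need (7, 3) fits (7, 4); releases (3, 1), pool now (10, 5)
  P9: need (1, 0) fits (10, 5); releases (1, 0), pool now (11, 5)
  P2: need (11, 4) fits (11, 5); releases (3, 1), pool now (14, 6)
(3) The exact count: 22 of the possible complete orderings are safe sequences.


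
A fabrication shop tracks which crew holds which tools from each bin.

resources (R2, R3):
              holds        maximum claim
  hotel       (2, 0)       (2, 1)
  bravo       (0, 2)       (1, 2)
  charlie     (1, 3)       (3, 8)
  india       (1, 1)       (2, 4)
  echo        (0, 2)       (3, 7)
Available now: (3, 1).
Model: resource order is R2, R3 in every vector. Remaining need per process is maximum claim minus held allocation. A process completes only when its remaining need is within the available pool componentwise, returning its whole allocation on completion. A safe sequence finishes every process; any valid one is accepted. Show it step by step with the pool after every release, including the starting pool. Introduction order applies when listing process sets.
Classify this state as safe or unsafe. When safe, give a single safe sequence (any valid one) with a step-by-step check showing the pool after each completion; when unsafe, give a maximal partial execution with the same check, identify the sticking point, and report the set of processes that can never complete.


UNSAFE.
Key observation: the pool after bravo, hotel, india is (6, 4); every surviving request exceeds it in R3, so progress ends there.
A maximal execution: bravo, hotel, india — then nothing else fits. Verifying each step:
  pool = (3, 1)
  bravo needs (1, 0) <= (3, 1) -> finishes; pool += (0, 2) = (3, 3)
  hotel needs (0, 1) <= (3, 3) -> finishes; pool += (2, 0) = (5, 3)
  india needs (1, 3) <= (5, 3) -> finishes; pool += (1, 1) = (6, 4)
  charlie still needs (2, 5) but only (6, 4) is free — short on R3
  echo still needs (3, 5) but only (6, 4) is free — short on R3
Processes that can never finish: charlie and echo.
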